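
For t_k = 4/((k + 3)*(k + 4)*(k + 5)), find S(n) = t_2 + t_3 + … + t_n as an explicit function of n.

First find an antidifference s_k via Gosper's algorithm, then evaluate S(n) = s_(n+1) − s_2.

S(n) = (n**2 + 9*n - 10)/(15*(n**2 + 9*n + 20))

Compute t_(k+1)/t_k: get (k + 3)/(k + 6).
A = k + 3, B = k + 6, C = 1.
Key eq: (k + 3)·f(k+1) = (k + 5)·f(k) + (1).
Degrees (1,1,0) ⇒ d ≤ 2.
Solving with deg f ≤ 2: f(k) = k*(k + 7)/24.
R(k) = B(k−1)·f(k)/C(k) = k*(k + 5)*(k + 7)/24; s_k = R·t_k = k*(k + 7)/(6*(k + 3)*(k + 4)).
Δs = 4/(k**3 + 12*k**2 + 47*k + 60), as required.
Evaluate: s_(n+1) = (n**2 + 9*n + 8)/(6*(n**2 + 9*n + 20)); subtract s_(2) = 1/10 ⇒ S(n) = (n**2 + 9*n - 10)/(15*(n**2 + 9*n + 20)).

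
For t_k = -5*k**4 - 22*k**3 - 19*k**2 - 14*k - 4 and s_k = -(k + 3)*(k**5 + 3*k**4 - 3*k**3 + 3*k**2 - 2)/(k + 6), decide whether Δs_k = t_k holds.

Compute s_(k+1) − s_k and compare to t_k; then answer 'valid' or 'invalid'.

Invalid: residual 3*(4*k**5 + 49*k**4 + 154*k**3 + 125*k**2 + 88*k + 26)/(k**2 + 13*k + 42) ≠ 0.

s_(k+1) = (-k**6 - 12*k**5 - 51*k**4 - 98*k**3 - 102*k**2 - 58*k - 8)/(k + 7)
s_(k+1) − s_k = (-5*k**6 - 75*k**5 - 368*k**4 - 723*k**3 - 609*k**2 - 376*k - 90)/(k**2 + 13*k + 42)
(s_(k+1) − s_k) − t_k = 3*(4*k**5 + 49*k**4 + 154*k**3 + 125*k**2 + 88*k + 26)/(k**2 + 13*k + 42)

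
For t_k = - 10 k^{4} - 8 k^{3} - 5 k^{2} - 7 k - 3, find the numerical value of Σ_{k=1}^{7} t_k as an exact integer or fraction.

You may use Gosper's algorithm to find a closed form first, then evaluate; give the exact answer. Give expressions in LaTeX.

Σ = -53949

Compute t_(k+1)/t_k: get (10*k**4 + 48*k**3 + 89*k**2 + 81*k + 33)/(10*k**4 + 8*k**3 + 5*k**2 + 7*k + 3).
Take A(k)=1, B(k)=1, C(k)=k**4 + 4*k**3/5 + k**2/2 + 7*k/10 + 3/10.
Key eq: (1)·f(k+1) = (1)·f(k) + (k**4 + 4*k**3/5 + k**2/2 + 7*k/10 + 3/10).
deg f ≤ 5 (via 0,0,4).
Match coefficients ⇒ f(k) = k**2*(2*k**3 - 3*k**2 + k + 3)/10.
Get s_k = R·t_k = k**2*(-2*k**3 + 3*k**2 - k - 3) with R(k) = B(k−1)f(k)/C(k) = k**2*(2*k**3 - 3*k**2 + k + 3)/(10*k**4 + 8*k**3 + 5*k**2 + 7*k + 3).
Check: Δs_k = -10*k**4 - 8*k**3 - 5*k**2 - 7*k - 3. ✓
Sum = s_(8) − s_(1); s_(8) = -53952, s_(1) = -3 ⇒ -53949.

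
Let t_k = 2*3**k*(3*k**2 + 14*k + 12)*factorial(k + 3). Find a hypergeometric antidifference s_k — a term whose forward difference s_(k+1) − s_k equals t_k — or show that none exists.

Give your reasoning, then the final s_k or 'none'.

s_k = 2*3**k*k*factorial(k + 3)

Ratio r(k) = 3*(3*k**3 + 32*k**2 + 109*k + 116)/(3*k**2 + 14*k + 12).
Gosper form: A/B · C(k+1)/C(k) with A=3*k + 12, B=1, C=k**2 + 14*k/3 + 4.
Need (3*k + 12)·f(k+1) − (1)·f(k) = k**2 + 14*k/3 + 4.
Degrees (1,0,2) ⇒ d ≤ 1.
Coefficient equations give f(k) = k/3.
R(k) = B(k−1)·f(k)/C(k) = k/(3*k**2 + 14*k + 12); s_k = R·t_k = 2*3**k*k*factorial(k + 3).
Check: Δs_k = 2*3**k*(3*k**2 + 14*k + 12)*factorial(k + 3). ✓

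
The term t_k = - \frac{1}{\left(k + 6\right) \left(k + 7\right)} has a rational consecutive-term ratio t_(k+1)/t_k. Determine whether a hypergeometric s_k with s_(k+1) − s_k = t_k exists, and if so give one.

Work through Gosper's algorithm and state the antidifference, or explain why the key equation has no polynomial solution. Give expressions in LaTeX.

r(k) = (k + 6)/(k + 8) after simplifying.
Gosper form: A/B · C(k+1)/C(k) with A=k + 6, B=k + 8, C=1.
Solve (k + 6)·f(k+1) − (k + 7)·f(k) = 1.
deg f ≤ 1 (via 1,1,0).
Solving with deg f ≤ 1: f(k) = k/6.
Get s_k = R·t_k = -k/(6*k + 36) with R(k) = B(k−1)f(k)/C(k) = k*(k + 7)/6.
Δs = -1/(k**2 + 13*k + 42), as required.

s_k = - \frac{k}{6 k + 36}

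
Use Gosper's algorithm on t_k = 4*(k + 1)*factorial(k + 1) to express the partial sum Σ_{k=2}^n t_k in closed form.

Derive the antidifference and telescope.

Compute t_(k+1)/t_k: get (k + 2)**2/(k + 1).
Take A(k)=k + 2, B(k)=1, C(k)=k + 1.
Need (k + 2)·f(k+1) − (1)·f(k) = k + 1.
d = 0 from the (1,0,1) case.
Coefficient equations give f(k) = 1.
So s_k = (B(k−1)f/C)·t_k = (1/(k + 1))·t_k = 4*factorial(k + 1).
Δs = 4*(k + 1)*factorial(k + 1), as required.
Σ_(k=2)^n t_k = s_(n+1) − s_(2) = (4*factorial(n + 2)) − (24), i.e. 4*factorial(n + 2) - 24.

S(n) = 4*factorial(n + 2) - 24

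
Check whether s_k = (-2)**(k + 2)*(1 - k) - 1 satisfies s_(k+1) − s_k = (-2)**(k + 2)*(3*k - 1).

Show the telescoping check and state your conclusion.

s_(k+1) = 8*(-2)**k*k - 1
s_(k+1) − s_k = (-2)**(k + 2)*(3*k - 1)
(s_(k+1) − s_k) − t_k = 0

valid; difference matches t_k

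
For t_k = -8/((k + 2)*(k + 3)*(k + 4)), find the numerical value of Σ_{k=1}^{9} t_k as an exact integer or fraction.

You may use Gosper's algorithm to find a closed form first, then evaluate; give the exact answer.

Compute t_(k+1)/t_k: get (k + 2)/(k + 5).
So A=k + 2 and B=k + 5, with C=1.
Set up (k + 2)·f(k+1) − (k + 4)·f(k) − (1) = 0.
deg f ≤ 2 (via 1,1,0).
Solve for f: f(k) = k*(k + 5)/12 (degree 2 ≤ 2).
Get s_k = R·t_k = 2*k*(-k - 5)/(3*(k + 2)*(k + 3)) with R(k) = B(k−1)f(k)/C(k) = k*(k + 4)*(k + 5)/12.
Check: Δs_k = -8/(k**3 + 9*k**2 + 26*k + 24). ✓
Σ_(k=1)^(9) t_k = s_(10) − s_(1) = -25/39 − (-1/3) = -4/13.

Σ = -4/13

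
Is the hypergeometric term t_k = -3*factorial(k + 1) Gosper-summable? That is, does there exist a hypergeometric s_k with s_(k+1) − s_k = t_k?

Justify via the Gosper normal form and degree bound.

t_(k+1)/t_k = k + 2.
Normal form (A,B,C) = (k + 2, 1, 1).
f must satisfy (k + 2)·f(k+1) − (1)·f(k) = 1.
Bound: deg f ≤ -1.
Bound -1 < 0, so the key equation has no polynomial solution.

No — t_k has no hypergeometric antidifference.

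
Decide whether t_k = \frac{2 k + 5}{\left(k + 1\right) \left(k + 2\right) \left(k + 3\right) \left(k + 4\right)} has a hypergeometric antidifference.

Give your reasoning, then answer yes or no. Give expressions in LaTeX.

t_(k+1)/t_k = (k + 1)*(2*k + 7)/((k + 5)*(2*k + 5)).
So A=k + 1 and B=k + 5, with C=k + 5/2.
f must satisfy (k + 1)·f(k+1) − (k + 4)·f(k) = k + 5/2.
deg f ≤ 3 (via 1,1,1).
Match coefficients ⇒ f(k) = k*(k + 2)*(k + 4)/6.
Then R = B(k−1)f/C = k*(k + 2)*(k + 4)**2/(3*(2*k + 5)), so s_k = R(k)·t_k = k*(k + 4)/(3*(k**2 + 4*k + 3)).
Check: Δs_k = (2*k + 5)/(k**4 + 10*k**3 + 35*k**2 + 50*k + 24). ✓

Yes. s_k = \frac{k \left(k + 4\right)}{3 \left(k^{2} + 4 k + 3\right)}.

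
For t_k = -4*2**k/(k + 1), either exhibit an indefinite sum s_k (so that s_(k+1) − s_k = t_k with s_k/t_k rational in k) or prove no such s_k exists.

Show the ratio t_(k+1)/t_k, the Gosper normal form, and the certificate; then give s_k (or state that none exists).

not Gosper-summable; s_k does not exist

Step 1: r(k) = 2*(k + 1)/(k + 2).
A = 2*k + 2, B = k + 2, C = 1.
Key eq: (2*k + 2)·f(k+1) = (k + 1)·f(k) + (1).
From deg A=1, deg B=1, deg C=0: d=-1.
deg f ≤ -1 is impossible — no certificate.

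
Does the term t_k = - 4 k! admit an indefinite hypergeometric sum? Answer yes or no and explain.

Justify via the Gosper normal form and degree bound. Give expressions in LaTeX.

The ratio is k + 1.
A = k + 1, B = 1, C = 1.
Need (k + 1)·f(k+1) − (1)·f(k) = 1.
Degrees (1,0,0) ⇒ d ≤ -1.
d = -1 < 0 ⇒ no nonzero polynomial f; not summable.

No; the degree bound rules out any f.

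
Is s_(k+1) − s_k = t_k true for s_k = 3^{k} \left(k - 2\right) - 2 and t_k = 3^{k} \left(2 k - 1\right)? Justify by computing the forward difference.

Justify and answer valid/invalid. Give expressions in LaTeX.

s_(k+1) = 3**(k + 1)*(k - 1) - 2
s_(k+1) − s_k = 3**k*(2*k - 1)
(s_(k+1) − s_k) − t_k = 0

valid; difference matches t_k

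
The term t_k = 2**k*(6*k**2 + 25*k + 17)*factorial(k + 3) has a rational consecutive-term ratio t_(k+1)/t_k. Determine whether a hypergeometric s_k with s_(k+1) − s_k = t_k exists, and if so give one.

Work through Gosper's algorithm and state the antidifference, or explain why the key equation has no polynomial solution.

The ratio is 2*(6*k**3 + 61*k**2 + 196*k + 192)/(6*k**2 + 25*k + 17).
Gosper form: A/B · C(k+1)/C(k) with A=2*k + 8, B=1, C=k**2 + 25*k/6 + 17/6.
f must satisfy (2*k + 8)·f(k+1) − (1)·f(k) = k**2 + 25*k/6 + 17/6.
deg f ≤ 1 (via 1,0,2).
A polynomial solution: f(k) = (3*k - 1)/6.
Get s_k = R·t_k = 2**k*(3*k - 1)*factorial(k + 3) with R(k) = B(k−1)f(k)/C(k) = (3*k - 1)/(6*k**2 + 25*k + 17).
Δs = 2**k*(6*k**2 + 25*k + 17)*factorial(k + 3), as required.

s_k = 2**k*(3*k - 1)*factorial(k + 3)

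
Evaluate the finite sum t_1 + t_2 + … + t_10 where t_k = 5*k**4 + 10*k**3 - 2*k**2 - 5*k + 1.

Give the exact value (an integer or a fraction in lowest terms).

Σ = 155880

Step 1: r(k) = (5*k**4 + 30*k**3 + 58*k**2 + 41*k + 9)/(5*k**4 + 10*k**3 - 2*k**2 - 5*k + 1).
A = 1, B = 1, C = k**4 + 2*k**3 - 2*k**2/5 - k + 1/5.
Key eq: (1)·f(k+1) = (1)·f(k) + (k**4 + 2*k**3 - 2*k**2/5 - k + 1/5).
d = 5 from the (0,0,4) case.
Solve for f: f(k) = k*(k**4 - 4*k**2 + k + 3)/5 (degree 5 ≤ 5).
R(k) = B(k−1)·f(k)/C(k) = k*(k**4 - 4*k**2 + k + 3)/(5*k**4 + 10*k**3 - 2*k**2 - 5*k + 1); s_k = R·t_k = k*(k**4 - 4*k**2 + k + 3).
Verify: 5*k**4 + 10*k**3 - 2*k**2 - 5*k + 1 matches t_k.
Σ_(k=1)^(10) t_k = s_(11) − s_(1) = 155881 − (1) = 155880.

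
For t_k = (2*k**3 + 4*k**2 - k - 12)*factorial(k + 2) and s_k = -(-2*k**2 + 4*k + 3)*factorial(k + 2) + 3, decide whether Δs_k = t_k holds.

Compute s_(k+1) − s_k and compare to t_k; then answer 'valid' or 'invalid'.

s_(k+1) = -(4*k - 2*(k + 1)**2 + 7)*factorial(k + 3) + 3
s_(k+1) − s_k = (2*k**3 + 4*k**2 - k - 12)*factorial(k + 2)
(s_(k+1) − s_k) − t_k = 0

valid; difference matches t_k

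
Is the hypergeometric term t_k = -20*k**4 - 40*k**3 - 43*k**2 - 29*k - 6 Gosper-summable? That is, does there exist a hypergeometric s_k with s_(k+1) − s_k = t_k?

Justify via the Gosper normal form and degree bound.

Yes. s_k = k*(-4*k**4 - k**2 - 3*k + 2).

Ratio r(k) = (20*k**4 + 120*k**3 + 283*k**2 + 315*k + 138)/(20*k**4 + 40*k**3 + 43*k**2 + 29*k + 6).
Normal form (A,B,C) = (1, 1, k**4 + 2*k**3 + 43*k**2/20 + 29*k/20 + 3/10).
f must satisfy (1)·f(k+1) − (1)·f(k) = k**4 + 2*k**3 + 43*k**2/20 + 29*k/20 + 3/10.
deg f ≤ 5 (via 0,0,4).
A polynomial solution: f(k) = k*(k + 1)*(2*k - 1)*(2*k**2 - k + 2)/20.
Get s_k = R·t_k = k*(-4*k**4 - k**2 - 3*k + 2) with R(k) = B(k−1)f(k)/C(k) = k*(2*k - 1)*(2*k**2 - k + 2)/(20*k**3 + 20*k**2 + 23*k + 6).
s_(k+1) − s_k = -20*k**4 - 40*k**3 - 43*k**2 - 29*k - 6 = t_k.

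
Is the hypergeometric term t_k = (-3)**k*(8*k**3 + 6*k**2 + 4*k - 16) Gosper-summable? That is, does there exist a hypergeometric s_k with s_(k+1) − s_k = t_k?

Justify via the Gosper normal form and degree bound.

Compute t_(k+1)/t_k: get 3*(-4*k**3 - 15*k**2 - 20*k - 1)/(4*k**3 + 3*k**2 + 2*k - 8).
Gosper form: A/B · C(k+1)/C(k) with A=-3, B=1, C=k**3 + 3*k**2/4 + k/2 - 2.
Solve (-3)·f(k+1) − (1)·f(k) = k**3 + 3*k**2/4 + k/2 - 2.
Bound: deg f ≤ 3.
Solve for f: f(k) = -(2*k**3 - 3*k**2 + k - 4)/8 (degree 3 ≤ 3).
Then R = B(k−1)f/C = -(2*k**3 - 3*k**2 + k - 4)/(2*(4*k**3 + 3*k**2 + 2*k - 8)), so s_k = R(k)·t_k = (-3)**k*(-2*k**3 + 3*k**2 - k + 4).
Verify: (-3)**k*(8*k**3 + 6*k**2 + 4*k - 16) matches t_k.

Yes. s_k = (-3)**k*(-2*k**3 + 3*k**2 - k + 4).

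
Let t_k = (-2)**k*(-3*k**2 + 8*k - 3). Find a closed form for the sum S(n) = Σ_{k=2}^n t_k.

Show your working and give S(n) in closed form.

t_(k+1)/t_k = 2*(-3*k**2 + 2*k + 2)/(3*k**2 - 8*k + 3).
So A=-2 and B=1, with C=k**2 - 8*k/3 + 1.
f must satisfy (-2)·f(k+1) − (1)·f(k) = k**2 - 8*k/3 + 1.
Bound: deg f ≤ 2.
Solving with deg f ≤ 2: f(k) = -(k - 3)*(k - 1)/3.
So s_k = (B(k−1)f/C)·t_k = (-(k - 3)*(k - 1)/(3*k**2 - 8*k + 3))·t_k = (-2)**k*(k**2 - 4*k + 3).
Verify: (-2)**k*(-3*k**2 + 8*k - 3) matches t_k.
Telescope: S(n) = s_(n+1) − s_(2) = 2*(-2)**n*n*(2 - n) − (-4) = -2*(-2)**n*n**2 + 4*(-2)**n*n + 4.

S(n) = -2*(-2)**n*n**2 + 4*(-2)**n*n + 4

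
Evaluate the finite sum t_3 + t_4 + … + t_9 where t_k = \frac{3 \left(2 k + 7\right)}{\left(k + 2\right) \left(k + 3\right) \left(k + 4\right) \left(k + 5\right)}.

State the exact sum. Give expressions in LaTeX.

Σ = 19/280

Step 1: r(k) = (k + 2)*(2*k + 9)/((k + 6)*(2*k + 7)).
Take A(k)=k + 2, B(k)=k + 6, C(k)=k + 7/2.
Key eq: (k + 2)·f(k+1) = (k + 5)·f(k) + (k + 7/2).
Degrees (1,1,1) ⇒ d ≤ 3.
Coefficient equations give f(k) = k*(k + 3)*(k + 6)/16.
Then R = B(k−1)f/C = k*(k + 3)*(k + 5)*(k + 6)/(8*(2*k + 7)), so s_k = R(k)·t_k = 3*k*(k + 6)/(8*(k**2 + 6*k + 8)).
s_(k+1) − s_k = 3*(2*k + 7)/(k**4 + 14*k**3 + 71*k**2 + 154*k + 120) = t_k.
Evaluate s at k=10 and k=3: 5/14 and 81/280; difference 19/280.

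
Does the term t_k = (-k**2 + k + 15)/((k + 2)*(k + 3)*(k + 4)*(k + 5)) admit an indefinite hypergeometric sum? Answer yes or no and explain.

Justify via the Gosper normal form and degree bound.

Yes. s_k = k*(k + 14)/(8*(k**2 + 6*k + 8)).

r(k) = (k + 2)*(k - (k + 1)**2 + 16)/((k + 6)*(-k**2 + k + 15)) after simplifying.
A = k + 2, B = k + 6, C = k**2 - k - 15.
Key eq: (k + 2)·f(k+1) = (k + 5)·f(k) + (k**2 - k - 15).
Bound: deg f ≤ 3.
Solve for f: f(k) = -k*(k + 3)*(k + 14)/8 (degree 3 ≤ 3).
So s_k = (B(k−1)f/C)·t_k = (-k*(k + 3)*(k + 5)*(k + 14)/(8*(k**2 - k - 15)))·t_k = k*(k + 14)/(8*(k**2 + 6*k + 8)).
Δs = (-k**2 + k + 15)/(k**4 + 14*k**3 + 71*k**2 + 154*k + 120), as required.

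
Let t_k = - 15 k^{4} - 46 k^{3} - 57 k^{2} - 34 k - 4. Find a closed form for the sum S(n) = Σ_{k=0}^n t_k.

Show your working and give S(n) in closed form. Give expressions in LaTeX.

The ratio is (15*k**4 + 106*k**3 + 285*k**2 + 346*k + 156)/(15*k**4 + 46*k**3 + 57*k**2 + 34*k + 4).
Gosper form: A/B · C(k+1)/C(k) with A=1, B=1, C=k**4 + 46*k**3/15 + 19*k**2/5 + 34*k/15 + 4/15.
Key eq: (1)·f(k+1) = (1)·f(k) + (k**4 + 46*k**3/15 + 19*k**2/5 + 34*k/15 + 4/15).
Degrees (0,0,4) ⇒ d ≤ 5.
Coefficient equations give f(k) = k*(3*k**4 + 4*k**3 + k**2 - 4)/15.
Certificate R = B(k−1)f/C = k*(3*k**4 + 4*k**3 + k**2 - 4)/(15*k**4 + 46*k**3 + 57*k**2 + 34*k + 4) gives s_k = k*(-3*k**4 - 4*k**3 - k**2 + 4).
s_(k+1) − s_k = -15*k**4 - 46*k**3 - 57*k**2 - 34*k - 4 = t_k.
Σ_(k=0)^n t_k = s_(n+1) − s_(0) = (-3*n**5 - 19*n**4 - 47*n**3 - 57*n**2 - 30*n - 4) − (0), i.e. -3*n**5 - 19*n**4 - 47*n**3 - 57*n**2 - 30*n - 4.

S(n) = - 3 n^{5} - 19 n^{4} - 47 n^{3} - 57 n^{2} - 30 n - 4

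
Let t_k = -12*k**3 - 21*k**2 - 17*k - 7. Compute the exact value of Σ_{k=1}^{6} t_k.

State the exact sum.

Σ = -7602

The ratio is (12*k**3 + 57*k**2 + 95*k + 57)/(12*k**3 + 21*k**2 + 17*k + 7).
Factor: A=1; B=1; C=k**3 + 7*k**2/4 + 17*k/12 + 7/12.
Solve (1)·f(k+1) − (1)·f(k) = k**3 + 7*k**2/4 + 17*k/12 + 7/12.
Degrees (0,0,3) ⇒ d ≤ 4.
Solve for f: f(k) = k*(3*k**3 + k**2 + k + 2)/12 (degree 4 ≤ 4).
Then R = B(k−1)f/C = k*(3*k**3 + k**2 + k + 2)/(12*k**3 + 21*k**2 + 17*k + 7), so s_k = R(k)·t_k = k*(-3*k**3 - k**2 - k - 2).
Verify: -12*k**3 - 21*k**2 - 17*k - 7 matches t_k.
Sum = s_(7) − s_(1); s_(7) = -7609, s_(1) = -7 ⇒ -7602.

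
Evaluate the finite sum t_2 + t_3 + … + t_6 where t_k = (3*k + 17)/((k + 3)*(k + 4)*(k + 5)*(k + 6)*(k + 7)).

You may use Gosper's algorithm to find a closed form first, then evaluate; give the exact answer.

The ratio is (k + 3)*(3*k + 20)/((k + 8)*(3*k + 17)).
A = k + 3, B = k + 8, C = k + 17/3.
Key eq: (k + 3)·f(k+1) = (k + 7)·f(k) + (k + 17/3).
Degrees (1,1,1) ⇒ d ≤ 4.
Solve for f: f(k) = k*(k + 5)*(k**2 + 13*k + 54)/216 (degree 4 ≤ 4).
R(k) = B(k−1)·f(k)/C(k) = k*(k + 5)*(k + 7)*(k**2 + 13*k + 54)/(72*(3*k + 17)); s_k = R·t_k = k*(k**2 + 13*k + 54)/(72*(k**3 + 13*k**2 + 54*k + 72)).
s_(k+1) − s_k = (3*k + 17)/(k**5 + 25*k**4 + 245*k**3 + 1175*k**2 + 2754*k + 2520) = t_k.
Σ_(k=2)^(6) t_k = s_(7) − s_(2) = 679/51480 − (7/720) = 119/34320.

Σ = 119/34320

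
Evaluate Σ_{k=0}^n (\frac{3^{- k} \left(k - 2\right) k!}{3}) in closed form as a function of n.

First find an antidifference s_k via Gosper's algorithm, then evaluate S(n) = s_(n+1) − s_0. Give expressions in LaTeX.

t_(k+1)/t_k = (k**2 - 1)/(3*(k - 2)).
A = k/3 + 1/3, B = 1, C = k - 2.
Need (k/3 + 1/3)·f(k+1) − (1)·f(k) = k - 2.
Bound: deg f ≤ 0.
Coefficient equations give f(k) = 3.
Certificate R = B(k−1)f/C = 3/(k - 2) gives s_k = factorial(k)/3**k.
Check: Δs_k = (k - 2)*factorial(k)/(3*3**k). ✓
Σ_(k=0)^n t_k = s_(n+1) − s_(0) = (3**(-n - 1)*factorial(n + 1)) − (1), i.e. 3**(-n - 1)*(-3**(n + 1) + n*factorial(n) + factorial(n)).

S(n) = 3^{- n - 1} \left(- 3^{n + 1} + n n! + n!\right)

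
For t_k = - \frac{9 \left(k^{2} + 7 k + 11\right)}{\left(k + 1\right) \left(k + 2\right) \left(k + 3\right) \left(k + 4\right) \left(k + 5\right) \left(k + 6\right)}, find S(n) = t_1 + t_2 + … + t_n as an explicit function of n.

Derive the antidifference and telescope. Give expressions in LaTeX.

S(n) = \frac{n \left(- n^{2} - 12 n - 44\right)}{16 \left(n^{3} + 12 n^{2} + 44 n + 48\right)}

Ratio r(k) = (k + 1)*(7*k + (k + 1)**2 + 18)/((k + 7)*(k**2 + 7*k + 11)).
Normal form (A,B,C) = (k + 1, k + 7, k**2 + 7*k + 11).
f must satisfy (k + 1)·f(k+1) − (k + 6)·f(k) = k**2 + 7*k + 11.
Bound: deg f ≤ 5.
A polynomial solution: f(k) = k*(k + 2)*(k + 4)*(k**2 + 9*k + 23)/45.
Get s_k = R·t_k = k*(-k**2 - 9*k - 23)/(5*(k**3 + 9*k**2 + 23*k + 15)) with R(k) = B(k−1)f(k)/C(k) = k*(k + 2)*(k + 4)*(k + 6)*(k**2 + 9*k + 23)/(45*(k**2 + 7*k + 11)).
Δs = 9*(-k**2 - 7*k - 11)/(k**6 + 21*k**5 + 175*k**4 + 735*k**3 + 1624*k**2 + 1764*k + 720), as required.
s_(n+1) = (-n**3 - 12*n**2 - 44*n - 33)/(5*(n**3 + 12*n**2 + 44*n + 48)) and s_(1) = -11/80, so S(n) = n*(-n**2 - 12*n - 44)/(16*(n**3 + 12*n**2 + 44*n + 48)).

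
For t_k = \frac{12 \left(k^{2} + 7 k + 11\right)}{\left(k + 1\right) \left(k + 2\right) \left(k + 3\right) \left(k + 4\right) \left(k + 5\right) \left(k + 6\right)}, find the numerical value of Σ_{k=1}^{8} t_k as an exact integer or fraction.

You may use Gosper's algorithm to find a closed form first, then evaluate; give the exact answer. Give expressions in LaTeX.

Σ = 17/210

t_(k+1)/t_k = (k + 1)*(7*k + (k + 1)**2 + 18)/((k + 7)*(k**2 + 7*k + 11)).
Factor: A=k + 1; B=k + 7; C=k**2 + 7*k + 11.
f must satisfy (k + 1)·f(k+1) − (k + 6)·f(k) = k**2 + 7*k + 11.
Bound: deg f ≤ 5.
A polynomial solution: f(k) = k*(k + 2)*(k + 4)*(k**2 + 9*k + 23)/45.
Then R = B(k−1)f/C = k*(k + 2)*(k + 4)*(k + 6)*(k**2 + 9*k + 23)/(45*(k**2 + 7*k + 11)), so s_k = R(k)·t_k = 4*k*(k**2 + 9*k + 23)/(15*(k**3 + 9*k**2 + 23*k + 15)).
Check: Δs_k = 12*(k**2 + 7*k + 11)/(k**6 + 21*k**5 + 175*k**4 + 735*k**3 + 1624*k**2 + 1764*k + 720). ✓
Evaluate s at k=9 and k=1: 37/140 and 11/60; difference 17/210.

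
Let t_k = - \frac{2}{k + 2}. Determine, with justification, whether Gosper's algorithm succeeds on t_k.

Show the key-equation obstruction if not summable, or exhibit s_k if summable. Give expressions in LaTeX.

t_(k+1)/t_k = (k + 2)/(k + 3).
A = k + 2, B = k + 3, C = 1.
Key eq: (k + 2)·f(k+1) = (k + 2)·f(k) + (1).
deg f ≤ 0 (via 1,1,0).
Put f(k) = c0: A·f(k+1) − B(k−1)·f(k) − C = -1; need -1 = 0 — inconsistent ⇒ no f, not summable.

No — t_k has no hypergeometric antidifference.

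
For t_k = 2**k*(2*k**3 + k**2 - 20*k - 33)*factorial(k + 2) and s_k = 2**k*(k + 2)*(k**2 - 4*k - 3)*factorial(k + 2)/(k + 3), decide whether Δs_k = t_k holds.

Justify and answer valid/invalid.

Invalid: residual 2**k*(-2*k**4 - 7*k**3 + 18*k**2 + 89*k + 96)*factorial(k + 2)/((k + 3)*(k + 4)) ≠ 0.

s_(k+1) = 2**(k + 1)*(k + 3)*(k**2 - 2*k - 6)*factorial(k + 3)/(k + 4)
s_(k+1) − s_k = 2**k*(2*k**5 + 13*k**4 + 4*k**3 - 143*k**2 - 382*k - 300)*factorial(k + 2)/((k + 3)*(k + 4))
(s_(k+1) − s_k) − t_k = 2**k*(-2*k**4 - 7*k**3 + 18*k**2 + 89*k + 96)*factorial(k + 2)/((k + 3)*(k + 4))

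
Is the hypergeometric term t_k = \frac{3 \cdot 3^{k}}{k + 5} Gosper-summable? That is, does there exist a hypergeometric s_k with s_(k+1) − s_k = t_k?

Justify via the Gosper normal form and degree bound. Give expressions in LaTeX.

Ratio r(k) = 3*(k + 5)/(k + 6).
Take A(k)=3*k + 15, B(k)=k + 6, C(k)=1.
Set up (3*k + 15)·f(k+1) − (k + 5)·f(k) − (1) = 0.
d = -1 from the (1,1,0) case.
deg f ≤ -1 is impossible — no certificate.

No — t_k has no hypergeometric antidifference.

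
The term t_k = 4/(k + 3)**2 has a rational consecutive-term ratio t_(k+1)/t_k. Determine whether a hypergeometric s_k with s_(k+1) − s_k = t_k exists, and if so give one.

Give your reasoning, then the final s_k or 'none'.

not Gosper-summable; s_k does not exist

Ratio r(k) = (k + 3)**2/(k + 4)**2.
So A=k**2 + 6*k + 9 and B=k**2 + 8*k + 16, with C=1.
Need (k**2 + 6*k + 9)·f(k+1) − (k**2 + 6*k + 9)·f(k) = 1.
deg f ≤ 0 (via 2,2,0).
Generic f = c0 gives residual -1; -1 = 0 cannot hold, so t_k is not Gosper-summable.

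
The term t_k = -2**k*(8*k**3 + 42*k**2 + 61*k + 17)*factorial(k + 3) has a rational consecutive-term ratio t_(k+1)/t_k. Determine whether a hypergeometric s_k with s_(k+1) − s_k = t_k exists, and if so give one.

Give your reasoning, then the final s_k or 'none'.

s_k = 2**k*(-4*k**2 + k + 1)*factorial(k + 3)

Step 1: r(k) = 2*(8*k**4 + 98*k**3 + 433*k**2 + 804*k + 512)/(8*k**3 + 42*k**2 + 61*k + 17).
Take A(k)=2*k + 8, B(k)=1, C(k)=k**3 + 21*k**2/4 + 61*k/8 + 17/8.
Need (2*k + 8)·f(k+1) − (1)·f(k) = k**3 + 21*k**2/4 + 61*k/8 + 17/8.
From deg A=1, deg B=0, deg C=3: d=2.
Solving with deg f ≤ 2: f(k) = (4*k**2 - k - 1)/8.
Then R = B(k−1)f/C = (4*k**2 - k - 1)/(8*k**3 + 42*k**2 + 61*k + 17), so s_k = R(k)·t_k = 2**k*(-4*k**2 + k + 1)*factorial(k + 3).
Check: Δs_k = -2**k*(8*k**3 + 42*k**2 + 61*k + 17)*factorial(k + 3). ✓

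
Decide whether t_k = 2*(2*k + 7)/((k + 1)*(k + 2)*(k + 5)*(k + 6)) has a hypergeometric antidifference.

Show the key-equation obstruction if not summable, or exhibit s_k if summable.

r(k) = (k + 1)*(k + 5)*(2*k + 9)/((k + 3)*(k + 7)*(2*k + 7)) after simplifying.
A = k + 1, B = k + 7, C = k**3 + 21*k**2/2 + 73*k/2 + 42.
Key eq: (k + 1)·f(k+1) = (k + 6)·f(k) + (k**3 + 21*k**2/2 + 73*k/2 + 42).
deg f ≤ 5 (via 1,1,3).
Match coefficients ⇒ f(k) = k*(k + 2)*(k + 3)*(k + 4)*(k + 6)/10.
R(k) = B(k−1)·f(k)/C(k) = k*(k + 2)*(k + 6)**2/(5*(2*k + 7)); s_k = R·t_k = 2*k*(k + 6)/(5*(k**2 + 6*k + 5)).
Check: Δs_k = 2*(2*k + 7)/(k**4 + 14*k**3 + 65*k**2 + 112*k + 60). ✓

Yes. s_k = 2*k*(k + 6)/(5*(k**2 + 6*k + 5)).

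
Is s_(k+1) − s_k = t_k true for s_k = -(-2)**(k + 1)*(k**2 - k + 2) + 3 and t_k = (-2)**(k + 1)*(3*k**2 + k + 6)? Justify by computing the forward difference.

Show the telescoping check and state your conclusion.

s_(k+1) = (-2)**(k + 2)*(k - (k + 1)**2 - 1) + 3
s_(k+1) − s_k = (-2)**(k + 1)*(3*k**2 + k + 6)
(s_(k+1) − s_k) − t_k = 0

Valid — Δs_k = t_k.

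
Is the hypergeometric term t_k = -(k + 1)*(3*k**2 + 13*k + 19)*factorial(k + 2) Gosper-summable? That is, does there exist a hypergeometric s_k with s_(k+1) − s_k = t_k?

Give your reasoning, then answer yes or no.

Yes. s_k = -(3*k**2 + 4*k - 1)*factorial(k + 2).

Step 1: r(k) = (k + 2)*(k + 3)*(13*k + 3*(k + 1)**2 + 32)/((k + 1)*(3*k**2 + 13*k + 19)).
Normal form (A,B,C) = (k + 3, 1, k**3 + 16*k**2/3 + 32*k/3 + 19/3).
Need (k + 3)·f(k+1) − (1)·f(k) = k**3 + 16*k**2/3 + 32*k/3 + 19/3.
d = 2 from the (1,0,3) case.
Solving with deg f ≤ 2: f(k) = (3*k**2 + 4*k - 1)/3.
Certificate R = B(k−1)f/C = (3*k**2 + 4*k - 1)/((k + 1)*(3*k**2 + 13*k + 19)) gives s_k = -(3*k**2 + 4*k - 1)*factorial(k + 2).
s_(k+1) − s_k = -(k + 1)*(3*k**2 + 13*k + 19)*factorial(k + 2) = t_k.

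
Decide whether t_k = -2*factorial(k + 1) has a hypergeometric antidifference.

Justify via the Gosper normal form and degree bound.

No. Not Gosper-summable.

t_(k+1)/t_k = k + 2.
Gosper form: A/B · C(k+1)/C(k) with A=k + 2, B=1, C=1.
f must satisfy (k + 2)·f(k+1) − (1)·f(k) = 1.
Degrees (1,0,0) ⇒ d ≤ -1.
Bound -1 < 0, so the key equation has no polynomial solution.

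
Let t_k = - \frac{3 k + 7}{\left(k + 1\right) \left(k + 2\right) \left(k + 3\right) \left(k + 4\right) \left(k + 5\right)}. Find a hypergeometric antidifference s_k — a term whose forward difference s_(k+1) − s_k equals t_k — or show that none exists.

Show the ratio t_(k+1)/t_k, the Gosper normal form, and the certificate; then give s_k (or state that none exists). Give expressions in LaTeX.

s_k = \frac{k \left(- k^{2} - 8 k - 19\right)}{12 \left(k^{3} + 8 k^{2} + 19 k + 12\right)}

Compute t_(k+1)/t_k: get (k + 1)*(3*k + 10)/((k + 6)*(3*k + 7)).
Factor: A=k + 1; B=k + 6; C=k + 7/3.
Set up (k + 1)·f(k+1) − (k + 5)·f(k) − (k + 7/3) = 0.
From deg A=1, deg B=1, deg C=1: d=4.
Coefficient equations give f(k) = k*(k + 2)*(k**2 + 8*k + 19)/36.
So s_k = (B(k−1)f/C)·t_k = (k*(k + 2)*(k + 5)*(k**2 + 8*k + 19)/(12*(3*k + 7)))·t_k = k*(-k**2 - 8*k - 19)/(12*(k**3 + 8*k**2 + 19*k + 12)).
Δs = (-3*k - 7)/(k**5 + 15*k**4 + 85*k**3 + 225*k**2 + 274*k + 120), as required.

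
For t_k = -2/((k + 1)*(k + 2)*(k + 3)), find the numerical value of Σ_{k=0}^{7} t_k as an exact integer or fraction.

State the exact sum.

Σ = -22/45

Step 1: r(k) = (k + 1)/(k + 4).
Factor: A=k + 1; B=k + 4; C=1.
Solve (k + 1)·f(k+1) − (k + 3)·f(k) = 1.
Bound: deg f ≤ 2.
Solving with deg f ≤ 2: f(k) = k*(k + 3)/4.
Then R = B(k−1)f/C = k*(k + 3)**2/4, so s_k = R(k)·t_k = k*(-k - 3)/(2*(k + 1)*(k + 2)).
Δs = -2/(k**3 + 6*k**2 + 11*k + 6), as required.
Σ_(k=0)^(7) t_k = s_(8) − s_(0) = -22/45 − (0) = -22/45.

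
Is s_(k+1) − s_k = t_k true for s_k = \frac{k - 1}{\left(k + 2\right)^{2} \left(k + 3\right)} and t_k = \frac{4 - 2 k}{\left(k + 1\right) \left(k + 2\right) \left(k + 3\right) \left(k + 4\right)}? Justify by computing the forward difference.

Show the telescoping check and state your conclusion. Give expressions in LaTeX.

Invalid: residual \frac{3 \left(k^{2} + k - 4\right)}{k^{6} + 15 k^{5} + 91 k^{4} + 285 k^{3} + 484 k^{2} + 420 k + 144} ≠ 0.

s_(k+1) = k/((k + 3)**2*(k + 4))
s_(k+1) − s_k = (k*(k + 2)**2 + (1 - k)*(k + 3)*(k + 4))/((k + 2)**2*(k + 3)**2*(k + 4))
(s_(k+1) − s_k) − t_k = 3*(k**2 + k - 4)/(k**6 + 15*k**5 + 91*k**4 + 285*k**3 + 484*k**2 + 420*k + 144)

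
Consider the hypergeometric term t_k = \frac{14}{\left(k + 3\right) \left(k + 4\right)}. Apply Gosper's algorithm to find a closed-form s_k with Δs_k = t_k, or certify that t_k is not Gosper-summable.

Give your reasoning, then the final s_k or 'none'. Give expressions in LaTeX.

The ratio is (k + 3)/(k + 5).
A = k + 3, B = k + 5, C = 1.
Key eq: (k + 3)·f(k+1) = (k + 4)·f(k) + (1).
Bound: deg f ≤ 1.
Coefficient equations give f(k) = k/3.
R(k) = B(k−1)·f(k)/C(k) = k*(k + 4)/3; s_k = R·t_k = 14*k/(3*(k + 3)).
Verify: 14/(k**2 + 7*k + 12) matches t_k.

s_k = \frac{14 k}{3 \left(k + 3\right)}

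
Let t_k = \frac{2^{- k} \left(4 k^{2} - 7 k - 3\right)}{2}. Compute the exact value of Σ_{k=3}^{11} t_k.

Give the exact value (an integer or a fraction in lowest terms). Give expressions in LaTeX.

t_(k+1)/t_k = (4*k**2 + k - 6)/(2*(4*k**2 - 7*k - 3)).
Take A(k)=1/2, B(k)=1, C(k)=k**2 - 7*k/4 - 3/4.
Solve (1/2)·f(k+1) − (1)·f(k) = k**2 - 7*k/4 - 3/4.
From deg A=0, deg B=0, deg C=2: d=2.
Coefficient equations give f(k) = -(4*k**2 + k + 2)/2.
Certificate R = B(k−1)f/C = -2*(4*k**2 + k + 2)/(4*k**2 - 7*k - 3) gives s_k = (-4*k**2 - k - 2)/2**k.
s_(k+1) − s_k = (4*k**2 - 7*k - 3)/(2*2**k) = t_k.
Telescoping: Σ = s_(12) − s_(3) = -295/2048 − (-41/8) = 10201/2048.

Σ = 10201/2048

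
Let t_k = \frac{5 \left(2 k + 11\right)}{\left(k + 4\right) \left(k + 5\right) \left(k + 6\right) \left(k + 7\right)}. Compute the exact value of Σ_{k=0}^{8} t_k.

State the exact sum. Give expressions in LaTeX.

Step 1: r(k) = (k + 4)*(2*k + 13)/((k + 8)*(2*k + 11)).
Take A(k)=k + 4, B(k)=k + 8, C(k)=k + 11/2.
Solve (k + 4)·f(k+1) − (k + 7)·f(k) = k + 11/2.
Degrees (1,1,1) ⇒ d ≤ 3.
Match coefficients ⇒ f(k) = k*(k + 5)*(k + 10)/48.
R(k) = B(k−1)·f(k)/C(k) = k*(k + 5)*(k + 7)*(k + 10)/(24*(2*k + 11)); s_k = R·t_k = 5*k*(k + 10)/(24*(k**2 + 10*k + 24)).
s_(k+1) − s_k = 5*(2*k + 11)/(k**4 + 22*k**3 + 179*k**2 + 638*k + 840) = t_k.
Sum = s_(9) − s_(0); s_(9) = 19/104, s_(0) = 0 ⇒ 19/104.

Σ = 19/104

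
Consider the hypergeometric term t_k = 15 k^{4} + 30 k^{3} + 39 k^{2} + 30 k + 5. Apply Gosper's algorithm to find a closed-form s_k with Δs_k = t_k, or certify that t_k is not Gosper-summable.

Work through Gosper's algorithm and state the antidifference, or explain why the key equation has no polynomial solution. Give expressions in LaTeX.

s_k = k \left(3 k^{4} + 3 k^{2} + 3 k - 4\right)

t_(k+1)/t_k = (15*k**4 + 90*k**3 + 219*k**2 + 258*k + 119)/(15*k**4 + 30*k**3 + 39*k**2 + 30*k + 5).
A = 1, B = 1, C = k**4 + 2*k**3 + 13*k**2/5 + 2*k + 1/3.
Solve (1)·f(k+1) − (1)·f(k) = k**4 + 2*k**3 + 13*k**2/5 + 2*k + 1/3.
From deg A=0, deg B=0, deg C=4: d=5.
Coefficient equations give f(k) = k*(3*k**4 + 3*k**2 + 3*k - 4)/15.
Then R = B(k−1)f/C = k*(3*k**4 + 3*k**2 + 3*k - 4)/(15*k**4 + 30*k**3 + 39*k**2 + 30*k + 5), so s_k = R(k)·t_k = k*(3*k**4 + 3*k**2 + 3*k - 4).
Verify: 15*k**4 + 30*k**3 + 39*k**2 + 30*k + 5 matches t_k.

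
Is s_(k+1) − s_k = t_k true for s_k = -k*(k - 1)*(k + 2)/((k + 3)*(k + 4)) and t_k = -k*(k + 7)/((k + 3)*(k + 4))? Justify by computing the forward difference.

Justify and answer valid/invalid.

s_(k+1) = -k*(k + 1)*(k + 3)/((k + 4)*(k + 5))
s_(k+1) − s_k = k*(-k**2 - 12*k - 19)/(k**3 + 12*k**2 + 47*k + 60)
(s_(k+1) − s_k) − t_k = 16*k/(k**3 + 12*k**2 + 47*k + 60)

Invalid: residual 16*k/(k**3 + 12*k**2 + 47*k + 60) ≠ 0.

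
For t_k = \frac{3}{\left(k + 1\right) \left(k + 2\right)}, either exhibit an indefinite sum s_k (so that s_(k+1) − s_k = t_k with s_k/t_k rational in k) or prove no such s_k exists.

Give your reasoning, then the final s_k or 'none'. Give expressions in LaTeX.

s_k = \frac{3 k}{k + 1}

The ratio is (k + 1)/(k + 3).
Normal form (A,B,C) = (k + 1, k + 3, 1).
Set up (k + 1)·f(k+1) − (k + 2)·f(k) − (1) = 0.
Bound: deg f ≤ 1.
Solve for f: f(k) = k (degree 1 ≤ 1).
So s_k = (B(k−1)f/C)·t_k = (k*(k + 2))·t_k = 3*k/(k + 1).
Check: Δs_k = 3/(k**2 + 3*k + 2). ✓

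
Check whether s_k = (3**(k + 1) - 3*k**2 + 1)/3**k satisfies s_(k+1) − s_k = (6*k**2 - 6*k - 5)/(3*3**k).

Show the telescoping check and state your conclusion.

Valid — Δs_k = t_k.

s_(k+1) = 3 - (k + 1)**2/3**k + 1/(3*3**k)
s_(k+1) − s_k = (6*k**2 - 6*k - 5)/(3*3**k)
(s_(k+1) − s_k) − t_k = 0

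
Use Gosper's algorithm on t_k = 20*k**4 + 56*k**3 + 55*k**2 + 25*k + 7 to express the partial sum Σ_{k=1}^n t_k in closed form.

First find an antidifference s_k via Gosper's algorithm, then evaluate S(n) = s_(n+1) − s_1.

Ratio r(k) = (20*k**4 + 136*k**3 + 343*k**2 + 383*k + 163)/(20*k**4 + 56*k**3 + 55*k**2 + 25*k + 7).
Gosper form: A/B · C(k+1)/C(k) with A=1, B=1, C=k**4 + 14*k**3/5 + 11*k**2/4 + 5*k/4 + 7/20.
Solve (1)·f(k+1) − (1)·f(k) = k**4 + 14*k**3/5 + 11*k**2/4 + 5*k/4 + 7/20.
From deg A=0, deg B=0, deg C=4: d=5.
Match coefficients ⇒ f(k) = k*(4*k**4 + 4*k**3 - 3*k**2 - k + 3)/20.
Then R = B(k−1)f/C = k*(4*k**4 + 4*k**3 - 3*k**2 - k + 3)/(20*k**4 + 56*k**3 + 55*k**2 + 25*k + 7), so s_k = R(k)·t_k = k*(4*k**4 + 4*k**3 - 3*k**2 - k + 3).
Verify: 20*k**4 + 56*k**3 + 55*k**2 + 25*k + 7 matches t_k.
Evaluate: s_(n+1) = 4*n**5 + 24*n**4 + 53*n**3 + 54*n**2 + 28*n + 7; subtract s_(1) = 7 ⇒ S(n) = n*(4*n**4 + 24*n**3 + 53*n**2 + 54*n + 28).

S(n) = n*(4*n**4 + 24*n**3 + 53*n**2 + 54*n + 28)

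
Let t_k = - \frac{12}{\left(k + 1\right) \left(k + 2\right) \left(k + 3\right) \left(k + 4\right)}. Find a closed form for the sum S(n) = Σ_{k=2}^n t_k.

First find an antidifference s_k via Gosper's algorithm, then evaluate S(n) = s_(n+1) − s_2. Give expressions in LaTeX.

Step 1: r(k) = (k + 1)/(k + 5).
Normal form (A,B,C) = (k + 1, k + 5, 1).
Set up (k + 1)·f(k+1) − (k + 4)·f(k) − (1) = 0.
deg f ≤ 3 (via 1,1,0).
Match coefficients ⇒ f(k) = k*(k**2 + 6*k + 11)/18.
Certificate R = B(k−1)f/C = k*(k + 4)*(k**2 + 6*k + 11)/18 gives s_k = 2*k*(-k**2 - 6*k - 11)/(3*(k + 1)*(k + 2)*(k + 3)).
Δs = -12/(k**4 + 10*k**3 + 35*k**2 + 50*k + 24), as required.
Evaluate: s_(n+1) = 2*(-n**3 - 9*n**2 - 26*n - 18)/(3*(n**3 + 9*n**2 + 26*n + 24)); subtract s_(2) = -3/5 ⇒ S(n) = (-n**3 - 9*n**2 - 26*n + 36)/(15*(n**3 + 9*n**2 + 26*n + 24)).

S(n) = \frac{- n^{3} - 9 n^{2} - 26 n + 36}{15 \left(n^{3} + 9 n^{2} + 26 n + 24\right)}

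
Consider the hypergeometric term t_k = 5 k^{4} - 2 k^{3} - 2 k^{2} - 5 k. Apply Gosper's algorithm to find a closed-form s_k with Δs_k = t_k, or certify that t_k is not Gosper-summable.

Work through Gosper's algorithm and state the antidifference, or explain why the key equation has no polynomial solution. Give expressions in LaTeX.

s_k = k \left(k^{4} - 3 k^{3} + 2 k^{2} - 2 k + 2\right)

The ratio is (5*k**4 + 18*k**3 + 22*k**2 + 5*k - 4)/(k*(5*k**3 - 2*k**2 - 2*k - 5)).
Gosper form: A/B · C(k+1)/C(k) with A=1, B=1, C=k**4 - 2*k**3/5 - 2*k**2/5 - k.
f must satisfy (1)·f(k+1) − (1)·f(k) = k**4 - 2*k**3/5 - 2*k**2/5 - k.
Bound: deg f ≤ 5.
Solving with deg f ≤ 5: f(k) = k*(k - 1)*(k**3 - 2*k**2 - 2)/5.
R(k) = B(k−1)·f(k)/C(k) = (k - 1)*(k**3 - 2*k**2 - 2)/(5*k**3 - 2*k**2 - 2*k - 5); s_k = R·t_k = k*(k**4 - 3*k**3 + 2*k**2 - 2*k + 2).
Check: Δs_k = k*(5*k**3 - 2*k**2 - 2*k - 5). ✓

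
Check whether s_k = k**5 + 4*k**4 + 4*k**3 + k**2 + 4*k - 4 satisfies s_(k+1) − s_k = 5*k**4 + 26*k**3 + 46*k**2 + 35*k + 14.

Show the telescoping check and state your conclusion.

s_(k+1) = k**5 + 9*k**4 + 30*k**3 + 47*k**2 + 39*k + 10
s_(k+1) − s_k = 5*k**4 + 26*k**3 + 46*k**2 + 35*k + 14
(s_(k+1) − s_k) − t_k = 0

valid (s_(k+1) − s_k reduces to t_k)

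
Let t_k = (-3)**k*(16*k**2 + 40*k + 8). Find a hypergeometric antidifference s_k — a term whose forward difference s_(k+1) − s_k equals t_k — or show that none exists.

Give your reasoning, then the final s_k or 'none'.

s_k = 4*(-3)**k*(-k**2 - k + 1)

t_(k+1)/t_k = 3*(-2*k**2 - 9*k - 8)/(2*k**2 + 5*k + 1).
Take A(k)=-3, B(k)=1, C(k)=k**2 + 5*k/2 + 1/2.
f must satisfy (-3)·f(k+1) − (1)·f(k) = k**2 + 5*k/2 + 1/2.
From deg A=0, deg B=0, deg C=2: d=2.
Solve for f: f(k) = -(k**2 + k - 1)/4 (degree 2 ≤ 2).
So s_k = (B(k−1)f/C)·t_k = (-(k**2 + k - 1)/(2*(2*k**2 + 5*k + 1)))·t_k = 4*(-3)**k*(-k**2 - k + 1).
s_(k+1) − s_k = (-3)**k*(16*k**2 + 40*k + 8) = t_k.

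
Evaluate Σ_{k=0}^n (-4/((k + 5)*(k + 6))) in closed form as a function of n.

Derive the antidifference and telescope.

S(n) = 4*(-n - 1)/(5*(n + 6))

t_(k+1)/t_k = (k + 5)/(k + 7).
Take A(k)=k + 5, B(k)=k + 7, C(k)=1.
Need (k + 5)·f(k+1) − (k + 6)·f(k) = 1.
From deg A=1, deg B=1, deg C=0: d=1.
Match coefficients ⇒ f(k) = k/5.
Then R = B(k−1)f/C = k*(k + 6)/5, so s_k = R(k)·t_k = -4*k/(5*k + 25).
Check: Δs_k = -4/(k**2 + 11*k + 30). ✓
Σ_(k=0)^n t_k = s_(n+1) − s_(0) = (4*(-n - 1)/(5*(n + 6))) − (0), i.e. 4*(-n - 1)/(5*(n + 6)).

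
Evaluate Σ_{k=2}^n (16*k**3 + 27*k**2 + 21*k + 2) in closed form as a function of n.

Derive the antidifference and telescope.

S(n) = 4*n**4 + 17*n**3 + 28*n**2 + 17*n - 66

r(k) = (16*k**3 + 75*k**2 + 123*k + 66)/(16*k**3 + 27*k**2 + 21*k + 2) after simplifying.
Factor: A=1; B=1; C=k**3 + 27*k**2/16 + 21*k/16 + 1/8.
Need (1)·f(k+1) − (1)·f(k) = k**3 + 27*k**2/16 + 21*k/16 + 1/8.
deg f ≤ 4 (via 0,0,3).
Solve for f: f(k) = k*(4*k**3 + k**2 + k - 4)/16 (degree 4 ≤ 4).
Certificate R = B(k−1)f/C = k*(4*k**3 + k**2 + k - 4)/(16*k**3 + 27*k**2 + 21*k + 2) gives s_k = k*(4*k**3 + k**2 + k - 4).
Δs = 16*k**3 + 27*k**2 + 21*k + 2, as required.
Telescope: S(n) = s_(n+1) − s_(2) = 4*n**4 + 17*n**3 + 28*n**2 + 17*n + 2 − (68) = 4*n**4 + 17*n**3 + 28*n**2 + 17*n - 66.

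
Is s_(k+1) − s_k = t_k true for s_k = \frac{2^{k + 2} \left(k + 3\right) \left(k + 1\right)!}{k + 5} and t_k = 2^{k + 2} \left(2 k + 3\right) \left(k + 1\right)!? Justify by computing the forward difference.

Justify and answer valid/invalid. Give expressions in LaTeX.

s_(k+1) = 2**(k + 3)*(k + 4)*factorial(k + 2)/(k + 6)
s_(k+1) − s_k = 2**(k + 2)*(2*k**3 + 21*k**2 + 67*k + 62)*factorial(k + 1)/((k + 5)*(k + 6))
(s_(k+1) − s_k) − t_k = -2**(k + 3)*(2*k**2 + 13*k + 14)*factorial(k + 1)/((k + 5)*(k + 6))

Invalid: residual - \frac{2^{k + 3} \left(2 k^{2} + 13 k + 14\right) \left(k + 1\right)!}{\left(k + 5\right) \left(k + 6\right)} ≠ 0.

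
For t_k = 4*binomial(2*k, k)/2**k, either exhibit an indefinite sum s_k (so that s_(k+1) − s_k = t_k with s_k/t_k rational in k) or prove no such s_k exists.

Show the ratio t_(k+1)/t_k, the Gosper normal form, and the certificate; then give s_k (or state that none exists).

Ratio r(k) = (2*k + 1)/(k + 1).
A = 2*k + 1, B = k + 1, C = 1.
Need (2*k + 1)·f(k+1) − (k)·f(k) = 1.
From deg A=1, deg B=1, deg C=0: d=-1.
d = -1 < 0 ⇒ no nonzero polynomial f; not summable.

not Gosper-summable; s_k does not exist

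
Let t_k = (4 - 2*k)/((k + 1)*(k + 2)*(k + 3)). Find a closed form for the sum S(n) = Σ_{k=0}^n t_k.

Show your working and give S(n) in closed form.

S(n) = (n**2 + 9*n + 8)/(2*(n**2 + 5*n + 6))

Ratio r(k) = (k - 1)*(k + 1)/((k - 2)*(k + 4)).
Normal form (A,B,C) = (k + 1, k + 4, k - 2).
Solve (k + 1)·f(k+1) − (k + 3)·f(k) = k - 2.
Bound: deg f ≤ 2.
Solving with deg f ≤ 2: f(k) = -k*(k + 7)/4.
Get s_k = R·t_k = k*(k + 7)/(2*(k + 1)*(k + 2)) with R(k) = B(k−1)f(k)/C(k) = -k*(k + 3)*(k + 7)/(4*(k - 2)).
Δs = 2*(2 - k)/(k**3 + 6*k**2 + 11*k + 6), as required.
Evaluate: s_(n+1) = (n**2 + 9*n + 8)/(2*(n**2 + 5*n + 6)); subtract s_(0) = 0 ⇒ S(n) = (n**2 + 9*n + 8)/(2*(n**2 + 5*n + 6)).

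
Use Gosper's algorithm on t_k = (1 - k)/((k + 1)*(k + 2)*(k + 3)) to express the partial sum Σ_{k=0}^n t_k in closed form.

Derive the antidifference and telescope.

S(n) = (n + 1)/(n**2 + 5*n + 6)

The ratio is k*(k + 1)/((k - 1)*(k + 4)).
Take A(k)=k + 1, B(k)=k + 4, C(k)=k - 1.
Need (k + 1)·f(k+1) − (k + 3)·f(k) = k - 1.
Degrees (1,1,1) ⇒ d ≤ 2.
Solve for f: f(k) = -k (degree 1 ≤ 2).
Then R = B(k−1)f/C = -k*(k + 3)/(k - 1), so s_k = R(k)·t_k = k/((k + 1)*(k + 2)).
s_(k+1) − s_k = (1 - k)/(k**3 + 6*k**2 + 11*k + 6) = t_k.
Σ_(k=0)^n t_k = s_(n+1) − s_(0) = ((n + 1)/(n**2 + 5*n + 6)) − (0), i.e. (n + 1)/(n**2 + 5*n + 6).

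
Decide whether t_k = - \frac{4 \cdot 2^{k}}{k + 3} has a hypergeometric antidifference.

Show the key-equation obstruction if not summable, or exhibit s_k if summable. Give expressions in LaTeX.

No. Not Gosper-summable.

r(k) = 2*(k + 3)/(k + 4) after simplifying.
Take A(k)=2*k + 6, B(k)=k + 4, C(k)=1.
Set up (2*k + 6)·f(k+1) − (k + 3)·f(k) − (1) = 0.
From deg A=1, deg B=1, deg C=0: d=-1.
d = -1 < 0 ⇒ no nonzero polynomial f; not summable.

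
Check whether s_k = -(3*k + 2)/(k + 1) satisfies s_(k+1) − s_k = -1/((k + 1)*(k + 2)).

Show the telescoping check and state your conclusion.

s_(k+1) = (-3*k - 5)/(k + 2)
s_(k+1) − s_k = -1/(k**2 + 3*k + 2)
(s_(k+1) − s_k) − t_k = 0

valid (s_(k+1) − s_k reduces to t_k)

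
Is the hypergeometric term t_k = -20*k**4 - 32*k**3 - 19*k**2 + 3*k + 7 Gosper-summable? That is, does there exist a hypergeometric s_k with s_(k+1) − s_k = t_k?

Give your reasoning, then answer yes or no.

Compute t_(k+1)/t_k: get (20*k**4 + 112*k**3 + 235*k**2 + 211*k + 61)/(20*k**4 + 32*k**3 + 19*k**2 - 3*k - 7).
Take A(k)=1, B(k)=1, C(k)=k**4 + 8*k**3/5 + 19*k**2/20 - 3*k/20 - 7/20.
Key eq: (1)·f(k+1) = (1)·f(k) + (k**4 + 8*k**3/5 + 19*k**2/20 - 3*k/20 - 7/20).
deg f ≤ 5 (via 0,0,4).
Match coefficients ⇒ f(k) = k*(4*k**4 - 2*k**3 - 3*k**2 - 3*k - 3)/20.
So s_k = (B(k−1)f/C)·t_k = (k*(4*k**4 - 2*k**3 - 3*k**2 - 3*k - 3)/(20*k**4 + 32*k**3 + 19*k**2 - 3*k - 7))·t_k = k*(-4*k**4 + 2*k**3 + 3*k**2 + 3*k + 3).
s_(k+1) − s_k = -20*k**4 - 32*k**3 - 19*k**2 + 3*k + 7 = t_k.

Yes. s_k = k*(-4*k**4 + 2*k**3 + 3*k**2 + 3*k + 3).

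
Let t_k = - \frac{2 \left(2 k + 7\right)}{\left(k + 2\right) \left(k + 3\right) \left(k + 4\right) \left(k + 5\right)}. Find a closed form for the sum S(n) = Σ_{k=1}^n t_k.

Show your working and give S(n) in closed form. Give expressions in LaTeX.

S(n) = \frac{2 n \left(- n - 8\right)}{15 \left(n^{2} + 8 n + 15\right)}

t_(k+1)/t_k = (k + 2)*(2*k + 9)/((k + 6)*(2*k + 7)).
Factor: A=k + 2; B=k + 6; C=k + 7/2.
Key eq: (k + 2)·f(k+1) = (k + 5)·f(k) + (k + 7/2).
Degrees (1,1,1) ⇒ d ≤ 3.
Solving with deg f ≤ 3: f(k) = k*(k + 3)*(k + 6)/16.
So s_k = (B(k−1)f/C)·t_k = (k*(k + 3)*(k + 5)*(k + 6)/(8*(2*k + 7)))·t_k = k*(-k - 6)/(4*(k**2 + 6*k + 8)).
Verify: 2*(-2*k - 7)/(k**4 + 14*k**3 + 71*k**2 + 154*k + 120) matches t_k.
Telescope: S(n) = s_(n+1) − s_(1) = (-n**2 - 8*n - 7)/(4*(n**2 + 8*n + 15)) − (-7/60) = 2*n*(-n - 8)/(15*(n**2 + 8*n + 15)).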